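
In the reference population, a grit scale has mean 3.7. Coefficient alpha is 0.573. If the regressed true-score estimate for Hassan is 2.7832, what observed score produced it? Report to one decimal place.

2.1

T̂ = ρX + (1 − ρ)μ  ⇒  X = (T̂ − (1 − ρ)μ) / ρ
X = (2.7832 − 0.427 × 3.7) / 0.573 = (2.7832 − 1.5799) / 0.573 = 1.2033 / 0.573 = 2.100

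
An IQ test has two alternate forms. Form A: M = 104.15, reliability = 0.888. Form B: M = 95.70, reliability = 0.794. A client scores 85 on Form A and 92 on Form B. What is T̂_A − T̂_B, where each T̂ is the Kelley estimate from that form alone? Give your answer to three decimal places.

T̂_A = 0.888(85) + 0.112(104.15) = 87.14480
T̂_B = 0.794(92) + 0.206(95.70) = 92.76220
T̂_A − T̂_B = -5.61740

-5.617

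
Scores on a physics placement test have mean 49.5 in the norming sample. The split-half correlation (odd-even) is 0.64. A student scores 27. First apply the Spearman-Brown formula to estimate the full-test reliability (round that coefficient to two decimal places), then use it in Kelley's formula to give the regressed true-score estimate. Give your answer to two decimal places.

Spearman-Brown: ρ = 2r/(1 + r) = 2(0.64)/(1 + 0.64) = 1.280/1.64 = 0.7805 → 0.78
Regress the observed score toward the mean by the unreliability: T̂ = 0.78·27 + 0.22·49.5 = 21.06 + 10.890 = 31.950.

31.95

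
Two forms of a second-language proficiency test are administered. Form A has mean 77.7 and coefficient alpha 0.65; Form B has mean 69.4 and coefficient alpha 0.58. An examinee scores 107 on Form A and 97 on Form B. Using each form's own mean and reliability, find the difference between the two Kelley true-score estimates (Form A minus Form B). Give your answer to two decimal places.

11.34

T̂_A = 0.65(107) + 0.35(77.7) = 96.7450
T̂_B = 0.58(97) + 0.42(69.4) = 85.4080
T̂_A − T̂_B = 11.3370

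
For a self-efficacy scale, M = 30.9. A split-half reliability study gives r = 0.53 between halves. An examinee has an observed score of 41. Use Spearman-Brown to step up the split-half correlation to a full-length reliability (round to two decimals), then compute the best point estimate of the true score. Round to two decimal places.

37.87

Spearman-Brown: ρ = 2r/(1 + r) = 2(0.53)/(1 + 0.53) = 1.060/1.53 = 0.6928 → 0.69
T̂ = 0.69(41) + 0.31(30.9) = 28.29 + 9.579 = 37.869 → 37.87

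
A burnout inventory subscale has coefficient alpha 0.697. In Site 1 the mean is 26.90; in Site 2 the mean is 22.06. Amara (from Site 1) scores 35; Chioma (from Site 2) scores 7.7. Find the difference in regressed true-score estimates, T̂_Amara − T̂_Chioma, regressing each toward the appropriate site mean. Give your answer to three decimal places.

20.495

T̂_Amara = 0.697(35) + 0.303(26.90) = 32.54570
T̂_Chioma = 0.697(7.7) + 0.303(22.06) = 12.05108
Difference = 32.54570 − 12.05108 = 20.49462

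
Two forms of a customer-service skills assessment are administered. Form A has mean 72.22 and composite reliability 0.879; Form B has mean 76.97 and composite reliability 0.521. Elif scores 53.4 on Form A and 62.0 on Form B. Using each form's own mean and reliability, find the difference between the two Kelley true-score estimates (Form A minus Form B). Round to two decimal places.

-13.49

T̂_A = 0.879(53.4) + 0.121(72.22) = 55.6772
T̂_B = 0.521(62.0) + 0.479(76.97) = 69.1706
T̂_A − T̂_B = -13.4934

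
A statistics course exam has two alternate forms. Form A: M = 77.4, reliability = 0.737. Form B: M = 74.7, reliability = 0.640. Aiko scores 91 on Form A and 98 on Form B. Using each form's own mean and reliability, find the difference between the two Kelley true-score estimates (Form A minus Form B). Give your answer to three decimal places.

T̂_A = 0.737(91) + 0.263(77.4) = 87.42320
T̂_B = 0.640(98) + 0.360(74.7) = 89.61200
T̂_A − T̂_B = -2.18880

-2.189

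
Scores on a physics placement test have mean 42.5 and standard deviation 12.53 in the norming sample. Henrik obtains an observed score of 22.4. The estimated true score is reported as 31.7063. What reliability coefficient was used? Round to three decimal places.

0.537

T̂ = ρX + (1 − ρ)μ  ⇒  T̂ − μ = ρ(X − μ)
ρ = (T̂ − μ)/(X − μ) = (31.7063 − 42.5) / (22.4 − 42.5) = -10.7937 / -20.1 = 0.53700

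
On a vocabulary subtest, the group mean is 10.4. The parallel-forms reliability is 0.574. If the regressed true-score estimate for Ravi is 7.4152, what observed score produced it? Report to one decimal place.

5.2

T̂ = ρX + (1 − ρ)μ  ⇒  X = (T̂ − (1 − ρ)μ) / ρ
X = (7.4152 − 0.426 × 10.4) / 0.574 = (7.4152 − 4.4304) / 0.574 = 2.9848 / 0.574 = 5.200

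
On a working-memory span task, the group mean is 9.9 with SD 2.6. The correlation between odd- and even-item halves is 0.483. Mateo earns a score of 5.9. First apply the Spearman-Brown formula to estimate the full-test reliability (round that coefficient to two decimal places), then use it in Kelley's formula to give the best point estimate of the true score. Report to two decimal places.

Spearman-Brown: ρ = 2r/(1 + r) = 2(0.483)/(1 + 0.483) = 0.9660/1.483 = 0.6514 → 0.65
T̂ = ρX + (1 − ρ)μ
  = 0.65 × 5.9 + 0.35 × 9.9
  = 3.835 + 3.465
  = 7.300
  ≈ 7.30

7.30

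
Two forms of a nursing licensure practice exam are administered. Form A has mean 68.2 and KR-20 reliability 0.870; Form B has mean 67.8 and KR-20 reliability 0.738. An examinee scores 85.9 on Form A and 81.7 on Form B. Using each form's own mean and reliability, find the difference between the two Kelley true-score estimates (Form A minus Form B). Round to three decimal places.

5.541

T̂_A = 0.870(85.9) + 0.130(68.2) = 83.59900
T̂_B = 0.738(81.7) + 0.262(67.8) = 78.05820
T̂_A − T̂_B = 5.54080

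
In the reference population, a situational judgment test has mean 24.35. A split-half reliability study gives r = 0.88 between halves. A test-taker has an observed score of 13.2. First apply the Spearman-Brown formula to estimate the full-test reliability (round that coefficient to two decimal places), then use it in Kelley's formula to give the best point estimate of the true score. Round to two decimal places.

13.87

Spearman-Brown: ρ = 2r/(1 + r) = 2(0.88)/(1 + 0.88) = 1.760/1.88 = 0.9362 → 0.94
T̂ = ρX + (1 − ρ)μ
  = 0.94 × 13.2 + 0.06 × 24.35
  = 12.408 + 1.4610
  = 13.869
  ≈ 13.87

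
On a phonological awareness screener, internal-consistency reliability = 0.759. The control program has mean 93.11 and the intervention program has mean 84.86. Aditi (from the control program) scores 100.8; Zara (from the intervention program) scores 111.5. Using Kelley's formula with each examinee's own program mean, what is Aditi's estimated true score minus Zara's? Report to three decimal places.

T̂_Aditi = 0.759(100.8) + 0.241(93.11) = 98.94671
T̂_Zara = 0.759(111.5) + 0.241(84.86) = 105.07976
Difference = 98.94671 − 105.07976 = -6.13305

-6.133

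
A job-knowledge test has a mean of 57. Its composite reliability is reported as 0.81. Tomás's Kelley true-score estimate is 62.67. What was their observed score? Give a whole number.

64

T̂ = ρX + (1 − ρ)μ  ⇒  X = (T̂ − (1 − ρ)μ) / ρ
X = (62.67 − 0.19 × 57) / 0.81 = (62.67 − 10.83) / 0.81 = 51.84 / 0.81 = 64.00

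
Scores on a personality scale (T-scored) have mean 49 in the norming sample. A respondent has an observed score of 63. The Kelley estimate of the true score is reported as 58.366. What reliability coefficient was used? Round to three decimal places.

0.669

T̂ = ρX + (1 − ρ)μ  ⇒  T̂ − μ = ρ(X − μ)
ρ = (T̂ − μ)/(X − μ) = (58.366 − 49) / (63 − 49) = 9.366 / 14.0 = 0.66900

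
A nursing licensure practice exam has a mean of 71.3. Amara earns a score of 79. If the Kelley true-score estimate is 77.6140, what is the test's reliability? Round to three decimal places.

0.820

T̂ = ρX + (1 − ρ)μ  ⇒  T̂ − μ = ρ(X − μ)
ρ = (T̂ − μ)/(X − μ) = (77.6140 − 71.3) / (79 − 71.3) = 6.3140 / 7.7 = 0.82000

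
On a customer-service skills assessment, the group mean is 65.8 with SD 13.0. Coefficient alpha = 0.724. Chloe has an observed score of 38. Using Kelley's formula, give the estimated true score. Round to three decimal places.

45.673

Regress the observed score toward the mean by the unreliability: T̂ = 0.724·38 + 0.276·65.8 = 27.512 + 18.1608 = 45.6728.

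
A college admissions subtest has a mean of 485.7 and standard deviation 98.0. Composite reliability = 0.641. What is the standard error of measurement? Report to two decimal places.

58.72

SEM = SD · √(1 − ρ) = 98.0 × √0.359 = 98.0 × 0.5992 = 58.718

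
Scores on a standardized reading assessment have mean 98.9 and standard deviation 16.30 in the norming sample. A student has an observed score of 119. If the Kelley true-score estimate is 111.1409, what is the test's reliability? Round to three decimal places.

0.609

T̂ = ρX + (1 − ρ)μ  ⇒  T̂ − μ = ρ(X − μ)
ρ = (T̂ − μ)/(X − μ) = (111.1409 − 98.9) / (119 − 98.9) = 12.2409 / 20.1 = 0.60900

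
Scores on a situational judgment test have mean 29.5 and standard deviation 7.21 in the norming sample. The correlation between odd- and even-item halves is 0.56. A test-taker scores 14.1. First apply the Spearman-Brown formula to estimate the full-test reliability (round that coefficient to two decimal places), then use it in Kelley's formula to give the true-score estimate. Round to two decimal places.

18.41

Spearman-Brown: ρ = 2r/(1 + r) = 2(0.56)/(1 + 0.56) = 1.120/1.56 = 0.7179 → 0.72
T̂ = 0.72(14.1) + 0.28(29.5) = 10.152 + 8.260 = 18.412 → 18.41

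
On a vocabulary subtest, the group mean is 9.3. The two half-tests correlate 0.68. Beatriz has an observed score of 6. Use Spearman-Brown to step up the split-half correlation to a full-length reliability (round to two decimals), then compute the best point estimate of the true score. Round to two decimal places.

6.63

Spearman-Brown: ρ = 2r/(1 + r) = 2(0.68)/(1 + 0.68) = 1.360/1.68 = 0.8095 → 0.81
T̂ = ρX + (1 − ρ)μ
  = 0.81 × 6 + 0.19 × 9.3
  = 4.86 + 1.767
  = 6.627
  ≈ 6.63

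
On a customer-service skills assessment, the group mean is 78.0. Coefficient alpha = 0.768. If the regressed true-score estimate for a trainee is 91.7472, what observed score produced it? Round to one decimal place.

T̂ = ρX + (1 − ρ)μ  ⇒  X = (T̂ − (1 − ρ)μ) / ρ
X = (91.7472 − 0.232 × 78.0) / 0.768 = (91.7472 − 18.0960) / 0.768 = 73.6512 / 0.768 = 95.900

95.9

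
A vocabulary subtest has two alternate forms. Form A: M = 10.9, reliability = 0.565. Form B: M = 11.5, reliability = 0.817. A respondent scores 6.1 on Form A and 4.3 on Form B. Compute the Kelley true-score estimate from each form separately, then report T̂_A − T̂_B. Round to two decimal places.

2.57

T̂_A = 0.565(6.1) + 0.435(10.9) = 8.1880
T̂_B = 0.817(4.3) + 0.183(11.5) = 5.6176
T̂_A − T̂_B = 2.5704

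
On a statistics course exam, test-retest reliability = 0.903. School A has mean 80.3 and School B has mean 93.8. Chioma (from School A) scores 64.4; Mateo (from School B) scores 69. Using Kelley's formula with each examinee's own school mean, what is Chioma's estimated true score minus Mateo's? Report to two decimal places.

T̂_Chioma = 0.903(64.4) + 0.097(80.3) = 65.9423
T̂_Mateo = 0.903(69) + 0.097(93.8) = 71.4056
Difference = 65.9423 − 71.4056 = -5.4633

-5.46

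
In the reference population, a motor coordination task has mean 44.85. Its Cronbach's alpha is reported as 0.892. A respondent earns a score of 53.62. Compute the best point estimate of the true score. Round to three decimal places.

52.673

T̂ = 0.892(53.62) + 0.108(44.85) = 47.82904 + 4.84380 = 52.6728 → 52.673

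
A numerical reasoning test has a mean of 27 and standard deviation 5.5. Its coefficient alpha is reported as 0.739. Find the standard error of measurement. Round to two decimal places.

SEM = SD · √(1 − ρ) = 5.5 × √0.261 = 5.5 × 0.5109 = 2.810

2.81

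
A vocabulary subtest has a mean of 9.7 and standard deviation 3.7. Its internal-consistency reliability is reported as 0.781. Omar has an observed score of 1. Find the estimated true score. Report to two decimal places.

2.91

Kelley's formula gives T̂ = 0.781·1 + 0.219·9.7 = 0.781 + 2.1243 = 2.905.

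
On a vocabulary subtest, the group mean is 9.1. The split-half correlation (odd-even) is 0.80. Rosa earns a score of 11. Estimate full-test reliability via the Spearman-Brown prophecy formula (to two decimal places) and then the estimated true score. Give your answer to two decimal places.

Spearman-Brown: ρ = 2r/(1 + r) = 2(0.80)/(1 + 0.80) = 1.600/1.80 = 0.8889 → 0.89
Regress the observed score toward the mean by the unreliability: T̂ = 0.89·11 + 0.11·9.1 = 9.79 + 1.001 = 10.791.

10.79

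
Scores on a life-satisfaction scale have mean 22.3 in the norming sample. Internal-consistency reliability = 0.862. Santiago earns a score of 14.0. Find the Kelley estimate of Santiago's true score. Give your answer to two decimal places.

Regress the observed score toward the mean by the unreliability: T̂ = 0.862·14.0 + 0.138·22.3 = 12.0680 + 3.0774 = 15.145.

15.15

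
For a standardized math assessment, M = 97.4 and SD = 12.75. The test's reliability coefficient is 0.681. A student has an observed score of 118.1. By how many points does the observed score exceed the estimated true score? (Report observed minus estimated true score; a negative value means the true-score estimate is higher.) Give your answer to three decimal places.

Kelley's formula gives T̂ = 0.681·118.1 + 0.319·97.4 = 80.4261 + 31.0706 = 111.49670.
X − T̂ = 118.1 − 111.4967 = 6.6033 → 6.603

6.603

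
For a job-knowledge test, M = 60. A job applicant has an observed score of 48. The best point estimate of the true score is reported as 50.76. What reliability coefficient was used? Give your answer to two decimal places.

T̂ = ρX + (1 − ρ)μ  ⇒  T̂ − μ = ρ(X − μ)
ρ = (T̂ − μ)/(X − μ) = (50.76 − 60) / (48 − 60) = -9.24 / -12.0 = 0.7700

0.77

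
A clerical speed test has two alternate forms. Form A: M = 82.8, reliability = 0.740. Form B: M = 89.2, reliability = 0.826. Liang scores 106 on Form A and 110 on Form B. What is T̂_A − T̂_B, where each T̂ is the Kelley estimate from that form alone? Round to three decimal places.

T̂_A = 0.740(106) + 0.260(82.8) = 99.96800
T̂_B = 0.826(110) + 0.174(89.2) = 106.38080
T̂_A − T̂_B = -6.41280

-6.413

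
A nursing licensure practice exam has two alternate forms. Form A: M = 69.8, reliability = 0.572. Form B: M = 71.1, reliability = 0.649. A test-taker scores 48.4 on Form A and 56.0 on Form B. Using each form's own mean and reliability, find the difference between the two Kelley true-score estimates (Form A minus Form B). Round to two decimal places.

-3.74

T̂_A = 0.572(48.4) + 0.428(69.8) = 57.5592
T̂_B = 0.649(56.0) + 0.351(71.1) = 61.3001
T̂_A − T̂_B = -3.7409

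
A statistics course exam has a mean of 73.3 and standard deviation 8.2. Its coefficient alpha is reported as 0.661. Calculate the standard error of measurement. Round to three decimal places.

4.774

SEM = SD · √(1 − ρ) = 8.2 × √0.339 = 8.2 × 0.5822 = 4.7743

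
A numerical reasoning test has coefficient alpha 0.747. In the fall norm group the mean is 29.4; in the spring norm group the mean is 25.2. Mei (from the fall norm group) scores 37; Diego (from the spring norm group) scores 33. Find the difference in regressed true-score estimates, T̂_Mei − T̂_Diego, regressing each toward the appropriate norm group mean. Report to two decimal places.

4.05

T̂_Mei = 0.747(37) + 0.253(29.4) = 35.0772
T̂_Diego = 0.747(33) + 0.253(25.2) = 31.0266
Difference = 35.0772 − 31.0266 = 4.0506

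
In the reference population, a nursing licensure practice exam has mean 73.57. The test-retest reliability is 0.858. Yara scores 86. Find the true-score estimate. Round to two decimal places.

T̂ = 0.858(86) + 0.142(73.57) = 73.788 + 10.44694 = 84.235 → 84.23

84.23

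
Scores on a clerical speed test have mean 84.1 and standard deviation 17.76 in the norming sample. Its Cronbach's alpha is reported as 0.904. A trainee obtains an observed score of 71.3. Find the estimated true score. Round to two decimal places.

Regress the observed score toward the mean by the unreliability: T̂ = 0.904·71.3 + 0.096·84.1 = 64.4552 + 8.0736 = 72.529.

72.53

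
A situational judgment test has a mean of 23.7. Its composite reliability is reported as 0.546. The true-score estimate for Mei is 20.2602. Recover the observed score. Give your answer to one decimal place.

17.4

T̂ = ρX + (1 − ρ)μ  ⇒  X = (T̂ − (1 − ρ)μ) / ρ
X = (20.2602 − 0.454 × 23.7) / 0.546 = (20.2602 − 10.7598) / 0.546 = 9.5004 / 0.546 = 17.400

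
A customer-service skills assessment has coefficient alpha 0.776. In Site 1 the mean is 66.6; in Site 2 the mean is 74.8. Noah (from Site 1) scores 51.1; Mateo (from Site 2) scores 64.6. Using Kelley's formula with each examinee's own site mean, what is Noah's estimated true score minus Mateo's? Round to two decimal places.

-12.31

T̂_Noah = 0.776(51.1) + 0.224(66.6) = 54.5720
T̂_Mateo = 0.776(64.6) + 0.224(74.8) = 66.8848
Difference = 54.5720 − 66.8848 = -12.3128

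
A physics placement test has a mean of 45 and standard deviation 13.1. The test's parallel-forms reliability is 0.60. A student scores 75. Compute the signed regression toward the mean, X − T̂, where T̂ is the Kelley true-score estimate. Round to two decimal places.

12.00

T̂ = ρX + (1 − ρ)μ
  = 0.60 × 75 + 0.40 × 45
  = 45.00 + 18.00
  = 63.0000
  ≈ 63.000
X − T̂ = 75 − 63.000 = 12.000 → 12.00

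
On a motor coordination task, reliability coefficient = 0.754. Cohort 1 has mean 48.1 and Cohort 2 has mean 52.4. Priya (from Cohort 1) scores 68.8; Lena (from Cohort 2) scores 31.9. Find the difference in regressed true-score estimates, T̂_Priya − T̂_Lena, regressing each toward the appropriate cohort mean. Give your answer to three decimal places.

26.765

T̂_Priya = 0.754(68.8) + 0.246(48.1) = 63.70780
T̂_Lena = 0.754(31.9) + 0.246(52.4) = 36.94300
Difference = 63.70780 − 36.94300 = 26.76480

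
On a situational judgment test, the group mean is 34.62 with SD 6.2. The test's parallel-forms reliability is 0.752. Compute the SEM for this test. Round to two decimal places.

3.09

SEM = SD · √(1 − ρ) = 6.2 × √0.248 = 6.2 × 0.4980 = 3.088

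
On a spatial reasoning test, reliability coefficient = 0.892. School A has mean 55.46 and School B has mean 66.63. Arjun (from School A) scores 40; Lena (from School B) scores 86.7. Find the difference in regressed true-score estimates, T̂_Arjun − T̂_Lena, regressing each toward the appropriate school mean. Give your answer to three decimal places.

T̂_Arjun = 0.892(40) + 0.108(55.46) = 41.66968
T̂_Lena = 0.892(86.7) + 0.108(66.63) = 84.53244
Difference = 41.66968 − 84.53244 = -42.86276

-42.863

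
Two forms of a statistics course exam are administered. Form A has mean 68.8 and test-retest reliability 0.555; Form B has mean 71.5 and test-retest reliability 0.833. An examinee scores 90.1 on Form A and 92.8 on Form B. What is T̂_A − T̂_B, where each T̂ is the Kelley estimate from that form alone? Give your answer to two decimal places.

T̂_A = 0.555(90.1) + 0.445(68.8) = 80.6215
T̂_B = 0.833(92.8) + 0.167(71.5) = 89.2429
T̂_A − T̂_B = -8.6214

-8.62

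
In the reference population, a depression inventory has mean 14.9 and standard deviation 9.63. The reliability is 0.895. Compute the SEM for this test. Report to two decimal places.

SEM = SD · √(1 − ρ) = 9.63 × √0.105 = 9.63 × 0.3240 = 3.120

3.12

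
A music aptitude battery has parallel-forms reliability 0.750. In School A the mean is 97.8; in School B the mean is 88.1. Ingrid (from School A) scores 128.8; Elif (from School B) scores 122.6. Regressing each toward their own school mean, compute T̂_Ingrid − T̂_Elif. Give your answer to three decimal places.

T̂_Ingrid = 0.750(128.8) + 0.250(97.8) = 121.05000
T̂_Elif = 0.750(122.6) + 0.250(88.1) = 113.97500
Difference = 121.05000 − 113.97500 = 7.07500

7.075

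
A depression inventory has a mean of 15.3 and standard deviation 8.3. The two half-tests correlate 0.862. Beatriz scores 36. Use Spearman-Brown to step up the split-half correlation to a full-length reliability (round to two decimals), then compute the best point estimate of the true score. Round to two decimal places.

Spearman-Brown: ρ = 2r/(1 + r) = 2(0.862)/(1 + 0.862) = 1.7240/1.862 = 0.9259 → 0.93
T̂ = ρX + (1 − ρ)μ
  = 0.93 × 36 + 0.07 × 15.3
  = 33.48 + 1.071
  = 34.551
  ≈ 34.55

34.55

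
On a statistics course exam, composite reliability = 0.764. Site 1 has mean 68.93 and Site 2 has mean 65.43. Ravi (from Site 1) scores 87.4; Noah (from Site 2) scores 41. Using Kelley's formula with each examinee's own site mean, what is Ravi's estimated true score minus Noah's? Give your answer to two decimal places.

36.28

T̂_Ravi = 0.764(87.4) + 0.236(68.93) = 83.0411
T̂_Noah = 0.764(41) + 0.236(65.43) = 46.7655
Difference = 83.0411 − 46.7655 = 36.2756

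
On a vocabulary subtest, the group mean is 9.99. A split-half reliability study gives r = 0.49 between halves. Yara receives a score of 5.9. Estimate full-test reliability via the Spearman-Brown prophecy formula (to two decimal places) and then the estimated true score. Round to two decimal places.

7.29

Spearman-Brown: ρ = 2r/(1 + r) = 2(0.49)/(1 + 0.49) = 0.980/1.49 = 0.6577 → 0.66
T̂ = ρX + (1 − ρ)μ
  = 0.66 × 5.9 + 0.34 × 9.99
  = 3.894 + 3.3966
  = 7.291
  ≈ 7.29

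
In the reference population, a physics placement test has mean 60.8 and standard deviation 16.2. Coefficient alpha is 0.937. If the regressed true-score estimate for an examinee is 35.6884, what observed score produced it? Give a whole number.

34

T̂ = ρX + (1 − ρ)μ  ⇒  X = (T̂ − (1 − ρ)μ) / ρ
X = (35.6884 − 0.063 × 60.8) / 0.937 = (35.6884 − 3.8304) / 0.937 = 31.8580 / 0.937 = 34.00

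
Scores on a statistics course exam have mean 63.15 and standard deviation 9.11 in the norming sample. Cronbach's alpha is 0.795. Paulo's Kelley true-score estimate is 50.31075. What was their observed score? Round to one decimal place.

T̂ = ρX + (1 − ρ)μ  ⇒  X = (T̂ − (1 − ρ)μ) / ρ
X = (50.31075 − 0.205 × 63.15) / 0.795 = (50.31075 − 12.94575) / 0.795 = 37.36500 / 0.795 = 47.000

47.0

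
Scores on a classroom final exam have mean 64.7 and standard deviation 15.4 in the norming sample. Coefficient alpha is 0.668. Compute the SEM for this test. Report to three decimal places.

SEM = SD · √(1 − ρ) = 15.4 × √0.332 = 15.4 × 0.5762 = 8.8734

8.873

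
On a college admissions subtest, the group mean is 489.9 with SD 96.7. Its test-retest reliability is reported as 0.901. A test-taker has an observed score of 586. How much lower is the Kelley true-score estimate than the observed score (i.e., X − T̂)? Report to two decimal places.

T̂ = ρX + (1 − ρ)μ
  = 0.901 × 586 + 0.099 × 489.9
  = 527.986 + 48.5001
  = 576.4861
  ≈ 576.486
X − T̂ = 586 − 576.486 = 9.514 → 9.51

9.51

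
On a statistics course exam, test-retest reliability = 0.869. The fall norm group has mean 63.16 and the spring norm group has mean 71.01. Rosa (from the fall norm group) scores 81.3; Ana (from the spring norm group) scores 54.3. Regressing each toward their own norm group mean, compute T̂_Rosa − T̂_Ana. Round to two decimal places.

T̂_Rosa = 0.869(81.3) + 0.131(63.16) = 78.9237
T̂_Ana = 0.869(54.3) + 0.131(71.01) = 56.4890
Difference = 78.9237 − 56.4890 = 22.4347

22.43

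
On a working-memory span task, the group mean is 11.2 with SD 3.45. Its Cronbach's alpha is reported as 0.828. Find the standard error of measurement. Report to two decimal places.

1.43

SEM = SD · √(1 − ρ) = 3.45 × √0.172 = 3.45 × 0.4147 = 1.431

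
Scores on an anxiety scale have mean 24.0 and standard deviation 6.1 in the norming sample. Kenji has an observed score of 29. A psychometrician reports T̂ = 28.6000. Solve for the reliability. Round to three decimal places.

0.920

T̂ = ρX + (1 − ρ)μ  ⇒  T̂ − μ = ρ(X − μ)
ρ = (T̂ − μ)/(X − μ) = (28.6000 − 24.0) / (29 − 24.0) = 4.6000 / 5.0 = 0.92000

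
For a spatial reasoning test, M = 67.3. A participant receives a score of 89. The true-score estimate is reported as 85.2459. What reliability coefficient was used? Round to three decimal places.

0.827

T̂ = ρX + (1 − ρ)μ  ⇒  T̂ − μ = ρ(X − μ)
ρ = (T̂ − μ)/(X − μ) = (85.2459 − 67.3) / (89 − 67.3) = 17.9459 / 21.7 = 0.82700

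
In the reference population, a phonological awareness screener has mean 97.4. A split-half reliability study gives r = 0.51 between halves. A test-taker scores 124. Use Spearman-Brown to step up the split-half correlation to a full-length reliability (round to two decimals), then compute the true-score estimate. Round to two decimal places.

Spearman-Brown: ρ = 2r/(1 + r) = 2(0.51)/(1 + 0.51) = 1.020/1.51 = 0.6755 → 0.68
T̂ = 0.68(124) + 0.32(97.4) = 84.32 + 31.168 = 115.488 → 115.49

115.49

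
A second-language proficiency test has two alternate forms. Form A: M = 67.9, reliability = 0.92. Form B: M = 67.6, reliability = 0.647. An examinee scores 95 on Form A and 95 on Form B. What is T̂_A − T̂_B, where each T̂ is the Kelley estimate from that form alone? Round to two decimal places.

T̂_A = 0.92(95) + 0.08(67.9) = 92.8320
T̂_B = 0.647(95) + 0.353(67.6) = 85.3278
T̂_A − T̂_B = 7.5042

7.50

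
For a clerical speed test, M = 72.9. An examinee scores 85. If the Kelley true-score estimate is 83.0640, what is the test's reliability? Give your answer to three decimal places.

0.840

T̂ = ρX + (1 − ρ)μ  ⇒  T̂ − μ = ρ(X − μ)
ρ = (T̂ − μ)/(X − μ) = (83.0640 − 72.9) / (85 − 72.9) = 10.1640 / 12.1 = 0.84000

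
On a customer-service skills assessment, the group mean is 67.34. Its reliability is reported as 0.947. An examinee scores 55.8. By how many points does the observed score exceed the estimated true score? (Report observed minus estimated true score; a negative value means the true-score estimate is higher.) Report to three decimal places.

Kelley's formula gives T̂ = 0.947·55.8 + 0.053·67.34 = 52.8426 + 3.56902 = 56.41162.
X − T̂ = 55.8 − 56.4116 = -0.6116 → -0.612

-0.612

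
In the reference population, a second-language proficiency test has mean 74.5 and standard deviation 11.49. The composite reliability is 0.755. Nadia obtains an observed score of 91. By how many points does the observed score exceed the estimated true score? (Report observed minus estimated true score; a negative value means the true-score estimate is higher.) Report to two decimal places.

4.04

Kelley's formula gives T̂ = 0.755·91 + 0.245·74.5 = 68.705 + 18.2525 = 86.9575.
X − T̂ = 91 − 86.957 = 4.043 → 4.04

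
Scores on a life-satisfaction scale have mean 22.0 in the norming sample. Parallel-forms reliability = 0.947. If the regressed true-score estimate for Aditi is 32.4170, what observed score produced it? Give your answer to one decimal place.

33.0

T̂ = ρX + (1 − ρ)μ  ⇒  X = (T̂ − (1 − ρ)μ) / ρ
X = (32.4170 − 0.053 × 22.0) / 0.947 = (32.4170 − 1.1660) / 0.947 = 31.2510 / 0.947 = 33.000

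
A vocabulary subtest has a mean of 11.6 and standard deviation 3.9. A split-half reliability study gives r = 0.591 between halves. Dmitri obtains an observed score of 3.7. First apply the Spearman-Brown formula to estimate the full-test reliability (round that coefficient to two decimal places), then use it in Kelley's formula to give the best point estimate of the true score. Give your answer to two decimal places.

5.75

Spearman-Brown: ρ = 2r/(1 + r) = 2(0.591)/(1 + 0.591) = 1.1820/1.591 = 0.7429 → 0.74
Kelley's formula gives T̂ = 0.74·3.7 + 0.26·11.6 = 2.738 + 3.016 = 5.754.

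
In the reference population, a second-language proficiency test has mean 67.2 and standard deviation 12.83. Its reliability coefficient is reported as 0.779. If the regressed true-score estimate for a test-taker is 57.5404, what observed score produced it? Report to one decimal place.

T̂ = ρX + (1 − ρ)μ  ⇒  X = (T̂ − (1 − ρ)μ) / ρ
X = (57.5404 − 0.221 × 67.2) / 0.779 = (57.5404 − 14.8512) / 0.779 = 42.6892 / 0.779 = 54.800

54.8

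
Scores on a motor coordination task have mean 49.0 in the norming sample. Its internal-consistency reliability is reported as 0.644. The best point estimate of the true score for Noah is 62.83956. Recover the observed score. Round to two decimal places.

70.49

T̂ = ρX + (1 − ρ)μ  ⇒  X = (T̂ − (1 − ρ)μ) / ρ
X = (62.83956 − 0.356 × 49.0) / 0.644 = (62.83956 − 17.4440) / 0.644 = 45.39556 / 0.644 = 70.4900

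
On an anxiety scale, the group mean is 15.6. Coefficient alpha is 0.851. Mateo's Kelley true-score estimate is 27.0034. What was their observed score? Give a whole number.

29

T̂ = ρX + (1 − ρ)μ  ⇒  X = (T̂ − (1 − ρ)μ) / ρ
X = (27.0034 − 0.149 × 15.6) / 0.851 = (27.0034 − 2.3244) / 0.851 = 24.6790 / 0.851 = 29.00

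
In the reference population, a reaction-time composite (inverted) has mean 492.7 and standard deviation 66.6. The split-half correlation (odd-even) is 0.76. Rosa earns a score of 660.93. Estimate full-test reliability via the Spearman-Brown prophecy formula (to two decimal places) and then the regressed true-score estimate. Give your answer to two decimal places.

637.38

Spearman-Brown: ρ = 2r/(1 + r) = 2(0.76)/(1 + 0.76) = 1.520/1.76 = 0.8636 → 0.86
Weight the observed score by reliability and the mean by (1 − reliability): T̂ = 0.86·660.93 + 0.14·492.7 = 568.3998 + 68.978 = 637.378.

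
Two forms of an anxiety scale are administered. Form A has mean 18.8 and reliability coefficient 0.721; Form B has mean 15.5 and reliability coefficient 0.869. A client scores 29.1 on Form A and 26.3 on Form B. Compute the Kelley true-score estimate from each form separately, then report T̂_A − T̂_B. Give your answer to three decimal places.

T̂_A = 0.721(29.1) + 0.279(18.8) = 26.22630
T̂_B = 0.869(26.3) + 0.131(15.5) = 24.88520
T̂_A − T̂_B = 1.34110

1.341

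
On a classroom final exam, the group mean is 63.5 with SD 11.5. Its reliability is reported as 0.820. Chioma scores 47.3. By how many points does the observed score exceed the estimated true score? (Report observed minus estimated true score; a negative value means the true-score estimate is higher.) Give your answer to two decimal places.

-2.92

Regress the observed score toward the mean by the unreliability: T̂ = 0.820·47.3 + 0.180·63.5 = 38.7860 + 11.4300 = 50.2160.
X − T̂ = 47.3 − 50.216 = -2.916 → -2.92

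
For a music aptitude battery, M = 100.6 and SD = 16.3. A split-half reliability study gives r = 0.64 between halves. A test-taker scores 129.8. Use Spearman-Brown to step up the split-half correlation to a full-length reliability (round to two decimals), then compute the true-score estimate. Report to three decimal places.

123.376

Spearman-Brown: ρ = 2r/(1 + r) = 2(0.64)/(1 + 0.64) = 1.280/1.64 = 0.7805 → 0.78
Regress the observed score toward the mean by the unreliability: T̂ = 0.78·129.8 + 0.22·100.6 = 101.244 + 22.132 = 123.3760.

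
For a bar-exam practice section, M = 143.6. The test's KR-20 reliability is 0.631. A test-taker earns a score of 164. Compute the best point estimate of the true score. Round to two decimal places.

T̂ = ρX + (1 − ρ)μ
  = 0.631 × 164 + 0.369 × 143.6
  = 103.484 + 52.9884
  = 156.472
  ≈ 156.47

156.47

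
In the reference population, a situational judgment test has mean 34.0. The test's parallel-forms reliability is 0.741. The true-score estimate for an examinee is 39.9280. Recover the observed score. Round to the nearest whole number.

42

T̂ = ρX + (1 − ρ)μ  ⇒  X = (T̂ − (1 − ρ)μ) / ρ
X = (39.9280 − 0.259 × 34.0) / 0.741 = (39.9280 − 8.8060) / 0.741 = 31.1220 / 0.741 = 42.00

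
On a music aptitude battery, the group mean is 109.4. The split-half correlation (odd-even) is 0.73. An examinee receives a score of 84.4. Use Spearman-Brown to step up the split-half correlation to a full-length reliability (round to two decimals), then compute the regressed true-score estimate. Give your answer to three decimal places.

88.400

Spearman-Brown: ρ = 2r/(1 + r) = 2(0.73)/(1 + 0.73) = 1.460/1.73 = 0.8439 → 0.84
T̂ = ρX + (1 − ρ)μ
  = 0.84 × 84.4 + 0.16 × 109.4
  = 70.896 + 17.504
  = 88.4000
  ≈ 88.400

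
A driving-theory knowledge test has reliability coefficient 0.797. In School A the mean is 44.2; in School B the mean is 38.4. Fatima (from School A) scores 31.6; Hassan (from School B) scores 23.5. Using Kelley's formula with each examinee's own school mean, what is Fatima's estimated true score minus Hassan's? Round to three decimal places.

7.633

T̂_Fatima = 0.797(31.6) + 0.203(44.2) = 34.15780
T̂_Hassan = 0.797(23.5) + 0.203(38.4) = 26.52470
Difference = 34.15780 − 26.52470 = 7.63310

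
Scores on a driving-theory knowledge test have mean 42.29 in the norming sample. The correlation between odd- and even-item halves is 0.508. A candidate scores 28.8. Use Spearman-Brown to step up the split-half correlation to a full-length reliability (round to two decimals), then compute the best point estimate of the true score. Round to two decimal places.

33.25

Spearman-Brown: ρ = 2r/(1 + r) = 2(0.508)/(1 + 0.508) = 1.0160/1.508 = 0.6737 → 0.67
Weight the observed score by reliability and the mean by (1 − reliability): T̂ = 0.67·28.8 + 0.33·42.29 = 19.296 + 13.9557 = 33.252.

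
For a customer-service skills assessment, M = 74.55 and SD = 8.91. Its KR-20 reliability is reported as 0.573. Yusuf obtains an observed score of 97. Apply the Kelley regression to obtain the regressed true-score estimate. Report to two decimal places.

87.41

Weight the observed score by reliability and the mean by (1 − reliability): T̂ = 0.573·97 + 0.427·74.55 = 55.581 + 31.83285 = 87.414.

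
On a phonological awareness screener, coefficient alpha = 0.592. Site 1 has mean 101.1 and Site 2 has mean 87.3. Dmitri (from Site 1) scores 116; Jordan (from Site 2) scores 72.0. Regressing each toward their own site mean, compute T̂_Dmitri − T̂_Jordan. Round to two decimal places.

31.68

T̂_Dmitri = 0.592(116) + 0.408(101.1) = 109.9208
T̂_Jordan = 0.592(72.0) + 0.408(87.3) = 78.2424
Difference = 109.9208 − 78.2424 = 31.6784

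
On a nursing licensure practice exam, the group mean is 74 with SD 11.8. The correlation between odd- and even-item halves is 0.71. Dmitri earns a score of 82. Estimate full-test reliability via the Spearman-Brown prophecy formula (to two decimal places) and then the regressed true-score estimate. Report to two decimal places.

Spearman-Brown: ρ = 2r/(1 + r) = 2(0.71)/(1 + 0.71) = 1.420/1.71 = 0.8304 → 0.83
Kelley's formula gives T̂ = 0.83·82 + 0.17·74 = 68.06 + 12.58 = 80.640.

80.64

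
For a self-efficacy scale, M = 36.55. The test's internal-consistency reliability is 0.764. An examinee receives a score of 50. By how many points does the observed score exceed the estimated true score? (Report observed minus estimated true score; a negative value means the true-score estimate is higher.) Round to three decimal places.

T̂ = 0.764(50) + 0.236(36.55) = 38.200 + 8.62580 = 46.82580 → 46.8258
X − T̂ = 50 − 46.8258 = 3.1742 → 3.174

3.174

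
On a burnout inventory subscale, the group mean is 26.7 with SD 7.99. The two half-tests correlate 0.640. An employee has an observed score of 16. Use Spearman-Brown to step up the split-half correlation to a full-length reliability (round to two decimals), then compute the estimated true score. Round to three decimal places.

18.354

Spearman-Brown: ρ = 2r/(1 + r) = 2(0.640)/(1 + 0.640) = 1.2800/1.640 = 0.7805 → 0.78
Weight the observed score by reliability and the mean by (1 − reliability): T̂ = 0.78·16 + 0.22·26.7 = 12.48 + 5.874 = 18.3540.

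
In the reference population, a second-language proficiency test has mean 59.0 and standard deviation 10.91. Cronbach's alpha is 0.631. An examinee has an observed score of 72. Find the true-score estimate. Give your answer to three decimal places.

67.203

T̂ = ρX + (1 − ρ)μ
  = 0.631 × 72 + 0.369 × 59.0
  = 45.432 + 21.7710
  = 67.2030
  ≈ 67.203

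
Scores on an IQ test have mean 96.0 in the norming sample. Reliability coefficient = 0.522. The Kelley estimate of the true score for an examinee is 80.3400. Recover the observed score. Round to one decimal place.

T̂ = ρX + (1 − ρ)μ  ⇒  X = (T̂ − (1 − ρ)μ) / ρ
X = (80.3400 − 0.478 × 96.0) / 0.522 = (80.3400 − 45.8880) / 0.522 = 34.4520 / 0.522 = 66.000

66.0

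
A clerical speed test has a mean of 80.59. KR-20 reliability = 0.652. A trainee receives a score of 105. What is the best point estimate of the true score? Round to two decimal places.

T̂ = ρX + (1 − ρ)μ
  = 0.652 × 105 + 0.348 × 80.59
  = 68.460 + 28.04532
  = 96.505
  ≈ 96.51

96.51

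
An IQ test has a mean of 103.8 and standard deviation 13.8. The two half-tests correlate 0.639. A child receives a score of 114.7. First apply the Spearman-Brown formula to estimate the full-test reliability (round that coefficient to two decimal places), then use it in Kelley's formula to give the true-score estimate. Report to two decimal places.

Spearman-Brown: ρ = 2r/(1 + r) = 2(0.639)/(1 + 0.639) = 1.2780/1.639 = 0.7797 → 0.78
Kelley's formula gives T̂ = 0.78·114.7 + 0.22·103.8 = 89.466 + 22.836 = 112.302.

112.30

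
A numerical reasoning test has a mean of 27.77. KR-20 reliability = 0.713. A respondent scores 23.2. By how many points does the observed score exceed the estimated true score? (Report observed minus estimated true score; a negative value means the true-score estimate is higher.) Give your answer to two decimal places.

T̂ = 0.713(23.2) + 0.287(27.77) = 16.5416 + 7.96999 = 24.5116 → 24.512
X − T̂ = 23.2 − 24.512 = -1.312 → -1.31

-1.31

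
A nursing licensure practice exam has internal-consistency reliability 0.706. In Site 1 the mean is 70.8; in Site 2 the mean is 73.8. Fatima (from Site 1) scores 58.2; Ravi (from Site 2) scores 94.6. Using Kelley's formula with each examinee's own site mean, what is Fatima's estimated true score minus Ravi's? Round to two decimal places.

T̂_Fatima = 0.706(58.2) + 0.294(70.8) = 61.9044
T̂_Ravi = 0.706(94.6) + 0.294(73.8) = 88.4848
Difference = 61.9044 − 88.4848 = -26.5804

-26.58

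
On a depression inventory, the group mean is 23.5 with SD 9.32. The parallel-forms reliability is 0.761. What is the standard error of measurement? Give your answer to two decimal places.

4.56

SEM = SD · √(1 − ρ) = 9.32 × √0.239 = 9.32 × 0.4889 = 4.556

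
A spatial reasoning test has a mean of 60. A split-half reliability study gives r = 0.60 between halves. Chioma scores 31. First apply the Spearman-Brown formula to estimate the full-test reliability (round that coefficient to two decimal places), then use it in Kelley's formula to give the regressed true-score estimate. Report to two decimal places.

Spearman-Brown: ρ = 2r/(1 + r) = 2(0.60)/(1 + 0.60) = 1.200/1.60 = 0.7500 → 0.75
T̂ = ρX + (1 − ρ)μ
  = 0.75 × 31 + 0.25 × 60
  = 23.25 + 15.00
  = 38.250
  ≈ 38.25

38.25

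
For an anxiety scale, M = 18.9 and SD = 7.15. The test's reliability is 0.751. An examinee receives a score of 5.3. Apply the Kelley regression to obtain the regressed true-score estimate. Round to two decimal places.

8.69

Weight the observed score by reliability and the mean by (1 − reliability): T̂ = 0.751·5.3 + 0.249·18.9 = 3.9803 + 4.7061 = 8.686.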